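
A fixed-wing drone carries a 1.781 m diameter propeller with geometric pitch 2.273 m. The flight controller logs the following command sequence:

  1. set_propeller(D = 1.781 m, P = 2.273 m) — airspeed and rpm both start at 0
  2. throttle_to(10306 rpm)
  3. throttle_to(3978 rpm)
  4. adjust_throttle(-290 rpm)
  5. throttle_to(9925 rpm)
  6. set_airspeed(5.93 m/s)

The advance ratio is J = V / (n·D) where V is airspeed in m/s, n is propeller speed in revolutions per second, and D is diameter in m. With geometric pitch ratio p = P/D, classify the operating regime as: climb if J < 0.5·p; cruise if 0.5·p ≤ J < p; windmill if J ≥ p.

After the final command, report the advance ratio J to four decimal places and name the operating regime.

set_propeller: D = 1.781 m, P = 2.273 m (p = P/D = 1.276249); state ← (V=0, rpm=0)
throttle_to(10306): rpm ← 10306
throttle_to(3978): rpm ← 3978
adjust_throttle(-290): rpm ← 3978 -290 = 3688
throttle_to(9925): rpm ← 9925
set_airspeed(5.93): V ← 5.93 m/s
final state: V = 5.93 m/s, rpm = 9925 → n = rpm/60 = 165.416667 rev/s
J = V / (n·D) = 5.93 / (165.416667 × 1.781) = 0.020129
regime bands: climb J<0.6381 | cruise [0.6381, 1.2762) | windmill J≥1.2762
J = 0.0201 → climb

J = 0.0201, regime = climb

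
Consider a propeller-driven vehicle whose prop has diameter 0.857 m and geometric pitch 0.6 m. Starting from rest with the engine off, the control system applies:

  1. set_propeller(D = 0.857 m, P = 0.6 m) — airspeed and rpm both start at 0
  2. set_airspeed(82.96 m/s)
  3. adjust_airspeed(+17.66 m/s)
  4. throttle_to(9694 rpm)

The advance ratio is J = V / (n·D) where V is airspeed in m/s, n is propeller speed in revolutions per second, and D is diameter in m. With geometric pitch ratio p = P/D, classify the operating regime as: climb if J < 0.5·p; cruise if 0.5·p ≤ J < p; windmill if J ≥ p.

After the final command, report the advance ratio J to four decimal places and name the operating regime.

set_propeller: D = 0.857 m, P = 0.6 m (p = P/D = 0.700117); state ← (V=0, rpm=0)
set_airspeed(82.96): V ← 82.96 m/s
adjust_airspeed(+17.66): V ← 82.96 +17.66 = 100.62 m/s
throttle_to(9694): rpm ← 9694
final state: V = 100.62 m/s, rpm = 9694 → n = rpm/60 = 161.566667 rev/s
J = V / (n·D) = 100.62 / (161.566667 × 0.857) = 0.726694
regime bands: climb J<0.3501 | cruise [0.3501, 0.7001) | windmill J≥0.7001
J = 0.7267 → windmill

J = 0.7267, regime = windmill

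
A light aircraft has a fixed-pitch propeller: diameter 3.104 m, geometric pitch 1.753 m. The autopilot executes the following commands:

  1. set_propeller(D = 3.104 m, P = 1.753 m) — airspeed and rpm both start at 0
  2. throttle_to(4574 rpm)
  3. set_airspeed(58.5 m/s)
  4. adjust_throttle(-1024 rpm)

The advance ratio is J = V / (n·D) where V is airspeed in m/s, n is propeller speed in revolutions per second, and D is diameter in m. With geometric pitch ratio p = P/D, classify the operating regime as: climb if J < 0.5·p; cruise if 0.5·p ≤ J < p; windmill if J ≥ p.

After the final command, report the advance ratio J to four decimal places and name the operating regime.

J = 0.3185, regime = cruise

set_propeller: D = 3.104 m, P = 1.753 m (p = P/D = 0.564755); state ← (V=0, rpm=0)
throttle_to(4574): rpm ← 4574
set_airspeed(58.5): V ← 58.5 m/s
adjust_throttle(-1024): rpm ← 4574 -1024 = 3550
final state: V = 58.5 m/s, rpm = 3550 → n = rpm/60 = 59.166667 rev/s
J = V / (n·D) = 58.5 / (59.166667 × 3.104) = 0.318535
regime bands: climb J<0.2824 | cruise [0.2824, 0.5648) | windmill J≥0.5648
J = 0.3185 → cruise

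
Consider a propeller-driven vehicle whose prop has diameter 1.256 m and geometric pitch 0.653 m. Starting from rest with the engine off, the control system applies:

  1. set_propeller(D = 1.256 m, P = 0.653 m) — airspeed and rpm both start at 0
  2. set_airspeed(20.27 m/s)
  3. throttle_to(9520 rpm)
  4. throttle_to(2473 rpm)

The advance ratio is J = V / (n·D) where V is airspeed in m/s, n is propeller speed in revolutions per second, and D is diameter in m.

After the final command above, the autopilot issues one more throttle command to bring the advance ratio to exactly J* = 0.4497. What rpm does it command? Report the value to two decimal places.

set_propeller: D = 1.256 m, P = 0.653 m (p = P/D = 0.519904); state ← (V=0, rpm=0)
set_airspeed(20.27): V ← 20.27 m/s
throttle_to(9520): rpm ← 9520
throttle_to(2473): rpm ← 2473
final state: V = 20.27 m/s, rpm = 2473 → n = rpm/60 = 41.216667 rev/s
target J* = 0.4497; solve J* = V/(n·D) for n: n = V/(J*·D) = 20.27/(0.4497 × 1.256) = 35.887336 rev/s
rpm = 60·n = 2153.240164

rpm = 2153.24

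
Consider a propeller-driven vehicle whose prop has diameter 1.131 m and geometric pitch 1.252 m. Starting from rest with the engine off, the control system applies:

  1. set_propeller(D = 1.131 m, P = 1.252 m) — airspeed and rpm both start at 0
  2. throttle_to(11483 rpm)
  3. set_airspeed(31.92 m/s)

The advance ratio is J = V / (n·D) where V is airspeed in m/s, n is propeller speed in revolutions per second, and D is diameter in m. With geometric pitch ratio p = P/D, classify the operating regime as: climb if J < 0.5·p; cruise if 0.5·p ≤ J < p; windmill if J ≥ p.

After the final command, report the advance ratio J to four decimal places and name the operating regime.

J = 0.1475, regime = climb

set_propeller: D = 1.131 m, P = 1.252 m (p = P/D = 1.106985); state ← (V=0, rpm=0)
throttle_to(11483): rpm ← 11483
set_airspeed(31.92): V ← 31.92 m/s
final state: V = 31.92 m/s, rpm = 11483 → n = rpm/60 = 191.383333 rev/s
J = V / (n·D) = 31.92 / (191.383333 × 1.131) = 0.147467
regime bands: climb J<0.5535 | cruise [0.5535, 1.1070) | windmill J≥1.1070
J = 0.1475 → climb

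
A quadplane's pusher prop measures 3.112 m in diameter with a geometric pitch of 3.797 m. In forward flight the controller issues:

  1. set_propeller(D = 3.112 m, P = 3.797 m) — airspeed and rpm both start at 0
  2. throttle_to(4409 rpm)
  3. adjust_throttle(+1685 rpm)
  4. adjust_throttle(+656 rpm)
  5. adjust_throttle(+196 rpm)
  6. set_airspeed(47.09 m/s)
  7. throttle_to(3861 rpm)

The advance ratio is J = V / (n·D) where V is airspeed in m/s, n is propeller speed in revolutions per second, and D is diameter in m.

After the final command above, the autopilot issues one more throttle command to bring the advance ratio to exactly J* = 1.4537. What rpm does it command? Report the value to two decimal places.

set_propeller: D = 3.112 m, P = 3.797 m (p = P/D = 1.220116); state ← (V=0, rpm=0)
throttle_to(4409): rpm ← 4409
adjust_throttle(+1685): rpm ← 4409 +1685 = 6094
adjust_throttle(+656): rpm ← 6094 +656 = 6750
adjust_throttle(+196): rpm ← 6750 +196 = 6946
set_airspeed(47.09): V ← 47.09 m/s
throttle_to(3861): rpm ← 3861
final state: V = 47.09 m/s, rpm = 3861 → n = rpm/60 = 64.350000 rev/s
target J* = 1.4537; solve J* = V/(n·D) for n: n = V/(J*·D) = 47.09/(1.4537 × 3.112) = 10.409127 rev/s
rpm = 60·n = 624.547626

rpm = 624.55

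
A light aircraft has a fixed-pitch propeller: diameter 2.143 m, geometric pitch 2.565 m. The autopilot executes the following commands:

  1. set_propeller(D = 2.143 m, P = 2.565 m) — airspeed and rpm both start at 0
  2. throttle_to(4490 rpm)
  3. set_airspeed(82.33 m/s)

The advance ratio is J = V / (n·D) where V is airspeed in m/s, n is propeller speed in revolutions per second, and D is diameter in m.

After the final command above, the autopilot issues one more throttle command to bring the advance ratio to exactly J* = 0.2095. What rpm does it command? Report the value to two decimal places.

set_propeller: D = 2.143 m, P = 2.565 m (p = P/D = 1.196920); state ← (V=0, rpm=0)
throttle_to(4490): rpm ← 4490
set_airspeed(82.33): V ← 82.33 m/s
final state: V = 82.33 m/s, rpm = 4490 → n = rpm/60 = 74.833333 rev/s
target J* = 0.2095; solve J* = V/(n·D) for n: n = V/(J*·D) = 82.33/(0.2095 × 2.143) = 183.379978 rev/s
rpm = 60·n = 11002.798700

rpm = 11002.80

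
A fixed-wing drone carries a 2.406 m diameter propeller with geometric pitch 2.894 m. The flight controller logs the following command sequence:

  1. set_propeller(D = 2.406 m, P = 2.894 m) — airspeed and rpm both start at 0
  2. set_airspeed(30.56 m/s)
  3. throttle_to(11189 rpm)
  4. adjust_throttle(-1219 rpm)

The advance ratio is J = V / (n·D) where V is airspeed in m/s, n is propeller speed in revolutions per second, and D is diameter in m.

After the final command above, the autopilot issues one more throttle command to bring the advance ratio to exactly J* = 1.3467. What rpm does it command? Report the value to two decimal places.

rpm = 565.90

set_propeller: D = 2.406 m, P = 2.894 m (p = P/D = 1.202826); state ← (V=0, rpm=0)
set_airspeed(30.56): V ← 30.56 m/s
throttle_to(11189): rpm ← 11189
adjust_throttle(-1219): rpm ← 11189 -1219 = 9970
final state: V = 30.56 m/s, rpm = 9970 → n = rpm/60 = 166.166667 rev/s
target J* = 1.3467; solve J* = V/(n·D) for n: n = V/(J*·D) = 30.56/(1.3467 × 2.406) = 9.431632 rev/s
rpm = 60·n = 565.897945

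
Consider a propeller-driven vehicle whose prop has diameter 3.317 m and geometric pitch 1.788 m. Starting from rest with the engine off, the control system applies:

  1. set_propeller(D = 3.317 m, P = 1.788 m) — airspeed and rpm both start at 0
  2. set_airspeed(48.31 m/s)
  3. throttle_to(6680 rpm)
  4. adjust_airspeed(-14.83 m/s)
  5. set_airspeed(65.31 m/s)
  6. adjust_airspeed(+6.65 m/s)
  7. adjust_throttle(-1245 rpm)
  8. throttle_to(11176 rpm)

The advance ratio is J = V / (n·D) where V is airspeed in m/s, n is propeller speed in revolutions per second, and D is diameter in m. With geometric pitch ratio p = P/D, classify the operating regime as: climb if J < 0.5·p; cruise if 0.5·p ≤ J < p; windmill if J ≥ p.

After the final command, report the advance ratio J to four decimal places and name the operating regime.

set_propeller: D = 3.317 m, P = 1.788 m (p = P/D = 0.539041); state ← (V=0, rpm=0)
set_airspeed(48.31): V ← 48.31 m/s
throttle_to(6680): rpm ← 6680
adjust_airspeed(-14.83): V ← 48.31 -14.83 = 33.48 m/s
set_airspeed(65.31): V ← 65.31 m/s
adjust_airspeed(+6.65): V ← 65.31 +6.65 = 71.96 m/s
adjust_throttle(-1245): rpm ← 6680 -1245 = 5435
throttle_to(11176): rpm ← 11176
final state: V = 71.96 m/s, rpm = 11176 → n = rpm/60 = 186.266667 rev/s
J = V / (n·D) = 71.96 / (186.266667 × 3.317) = 0.116469
regime bands: climb J<0.2695 | cruise [0.2695, 0.5390) | windmill J≥0.5390
J = 0.1165 → climb

J = 0.1165, regime = climb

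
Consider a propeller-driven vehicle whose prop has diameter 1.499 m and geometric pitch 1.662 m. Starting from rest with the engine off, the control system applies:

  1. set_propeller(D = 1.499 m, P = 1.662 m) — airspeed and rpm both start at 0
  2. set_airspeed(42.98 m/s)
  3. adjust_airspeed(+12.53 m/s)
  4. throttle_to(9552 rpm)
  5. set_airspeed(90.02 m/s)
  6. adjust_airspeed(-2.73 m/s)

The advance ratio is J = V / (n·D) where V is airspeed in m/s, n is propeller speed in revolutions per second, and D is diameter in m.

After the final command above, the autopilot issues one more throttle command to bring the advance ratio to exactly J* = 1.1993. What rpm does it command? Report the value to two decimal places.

rpm = 2913.31

set_propeller: D = 1.499 m, P = 1.662 m (p = P/D = 1.108739); state ← (V=0, rpm=0)
set_airspeed(42.98): V ← 42.98 m/s
adjust_airspeed(+12.53): V ← 42.98 +12.53 = 55.51 m/s
throttle_to(9552): rpm ← 9552
set_airspeed(90.02): V ← 90.02 m/s
adjust_airspeed(-2.73): V ← 90.02 -2.73 = 87.29 m/s
final state: V = 87.29 m/s, rpm = 9552 → n = rpm/60 = 159.200000 rev/s
target J* = 1.1993; solve J* = V/(n·D) for n: n = V/(J*·D) = 87.29/(1.1993 × 1.499) = 48.555119 rev/s
rpm = 60·n = 2913.307168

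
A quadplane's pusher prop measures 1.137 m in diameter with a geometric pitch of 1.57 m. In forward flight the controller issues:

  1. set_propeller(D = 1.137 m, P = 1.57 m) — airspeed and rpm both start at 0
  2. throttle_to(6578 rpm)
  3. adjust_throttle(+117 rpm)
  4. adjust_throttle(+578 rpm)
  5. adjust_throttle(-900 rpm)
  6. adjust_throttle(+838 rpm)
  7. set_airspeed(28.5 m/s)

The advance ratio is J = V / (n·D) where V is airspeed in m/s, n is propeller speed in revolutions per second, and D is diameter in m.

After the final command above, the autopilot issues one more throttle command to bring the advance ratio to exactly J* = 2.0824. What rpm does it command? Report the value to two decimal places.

set_propeller: D = 1.137 m, P = 1.57 m (p = P/D = 1.380827); state ← (V=0, rpm=0)
throttle_to(6578): rpm ← 6578
adjust_throttle(+117): rpm ← 6578 +117 = 6695
adjust_throttle(+578): rpm ← 6695 +578 = 7273
adjust_throttle(-900): rpm ← 7273 -900 = 6373
adjust_throttle(+838): rpm ← 6373 +838 = 7211
set_airspeed(28.5): V ← 28.5 m/s
final state: V = 28.5 m/s, rpm = 7211 → n = rpm/60 = 120.183333 rev/s
target J* = 2.0824; solve J* = V/(n·D) for n: n = V/(J*·D) = 28.5/(2.0824 × 1.137) = 12.037055 rev/s
rpm = 60·n = 722.223292

rpm = 722.22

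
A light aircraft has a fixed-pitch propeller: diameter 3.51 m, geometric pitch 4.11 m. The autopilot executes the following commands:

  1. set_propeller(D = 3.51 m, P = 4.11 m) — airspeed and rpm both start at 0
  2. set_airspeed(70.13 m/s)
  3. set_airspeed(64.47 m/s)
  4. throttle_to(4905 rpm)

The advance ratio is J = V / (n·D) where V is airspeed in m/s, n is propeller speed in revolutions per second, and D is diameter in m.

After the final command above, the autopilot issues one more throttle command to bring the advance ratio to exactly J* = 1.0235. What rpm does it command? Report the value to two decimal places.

rpm = 1076.75

set_propeller: D = 3.51 m, P = 4.11 m (p = P/D = 1.170940); state ← (V=0, rpm=0)
set_airspeed(70.13): V ← 70.13 m/s
set_airspeed(64.47): V ← 64.47 m/s
throttle_to(4905): rpm ← 4905
final state: V = 64.47 m/s, rpm = 4905 → n = rpm/60 = 81.750000 rev/s
target J* = 1.0235; solve J* = V/(n·D) for n: n = V/(J*·D) = 64.47/(1.0235 × 3.51) = 17.945795 rev/s
rpm = 60·n = 1076.747711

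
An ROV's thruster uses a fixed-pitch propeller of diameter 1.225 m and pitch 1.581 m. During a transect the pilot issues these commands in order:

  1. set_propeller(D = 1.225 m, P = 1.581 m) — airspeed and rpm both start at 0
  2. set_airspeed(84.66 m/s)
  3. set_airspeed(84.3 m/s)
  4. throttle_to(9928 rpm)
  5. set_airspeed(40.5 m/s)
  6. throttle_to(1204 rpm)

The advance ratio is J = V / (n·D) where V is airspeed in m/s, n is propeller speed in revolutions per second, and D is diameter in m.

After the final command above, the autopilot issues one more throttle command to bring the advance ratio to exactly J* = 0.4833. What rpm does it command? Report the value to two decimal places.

rpm = 4104.44

set_propeller: D = 1.225 m, P = 1.581 m (p = P/D = 1.290612); state ← (V=0, rpm=0)
set_airspeed(84.66): V ← 84.66 m/s
set_airspeed(84.3): V ← 84.3 m/s
throttle_to(9928): rpm ← 9928
set_airspeed(40.5): V ← 40.5 m/s
throttle_to(1204): rpm ← 1204
final state: V = 40.5 m/s, rpm = 1204 → n = rpm/60 = 20.066667 rev/s
target J* = 0.4833; solve J* = V/(n·D) for n: n = V/(J*·D) = 40.5/(0.4833 × 1.225) = 68.407251 rev/s
rpm = 60·n = 4104.435070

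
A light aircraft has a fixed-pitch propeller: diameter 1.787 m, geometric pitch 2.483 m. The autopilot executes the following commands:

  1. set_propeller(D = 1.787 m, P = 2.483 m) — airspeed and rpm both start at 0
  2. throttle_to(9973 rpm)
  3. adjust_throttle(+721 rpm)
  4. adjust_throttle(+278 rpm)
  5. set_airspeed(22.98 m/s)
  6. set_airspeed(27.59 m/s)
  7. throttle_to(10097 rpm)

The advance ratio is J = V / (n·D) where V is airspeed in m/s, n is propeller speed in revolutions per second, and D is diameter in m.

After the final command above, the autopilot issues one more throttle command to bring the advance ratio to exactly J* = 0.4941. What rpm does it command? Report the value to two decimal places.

rpm = 1874.84

set_propeller: D = 1.787 m, P = 2.483 m (p = P/D = 1.389480); state ← (V=0, rpm=0)
throttle_to(9973): rpm ← 9973
adjust_throttle(+721): rpm ← 9973 +721 = 10694
adjust_throttle(+278): rpm ← 10694 +278 = 10972
set_airspeed(22.98): V ← 22.98 m/s
set_airspeed(27.59): V ← 27.59 m/s
throttle_to(10097): rpm ← 10097
final state: V = 27.59 m/s, rpm = 10097 → n = rpm/60 = 168.283333 rev/s
target J* = 0.4941; solve J* = V/(n·D) for n: n = V/(J*·D) = 27.59/(0.4941 × 1.787) = 31.247285 rev/s
rpm = 60·n = 1874.837124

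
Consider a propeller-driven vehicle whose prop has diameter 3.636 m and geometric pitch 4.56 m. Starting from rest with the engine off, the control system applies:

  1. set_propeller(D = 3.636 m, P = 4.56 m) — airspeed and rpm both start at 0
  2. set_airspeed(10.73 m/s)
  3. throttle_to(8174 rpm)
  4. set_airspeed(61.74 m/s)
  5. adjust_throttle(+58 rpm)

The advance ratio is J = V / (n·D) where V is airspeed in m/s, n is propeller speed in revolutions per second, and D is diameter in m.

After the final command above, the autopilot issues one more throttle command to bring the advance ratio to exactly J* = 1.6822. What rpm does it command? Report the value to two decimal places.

set_propeller: D = 3.636 m, P = 4.56 m (p = P/D = 1.254125); state ← (V=0, rpm=0)
set_airspeed(10.73): V ← 10.73 m/s
throttle_to(8174): rpm ← 8174
set_airspeed(61.74): V ← 61.74 m/s
adjust_throttle(+58): rpm ← 8174 +58 = 8232
final state: V = 61.74 m/s, rpm = 8232 → n = rpm/60 = 137.200000 rev/s
target J* = 1.6822; solve J* = V/(n·D) for n: n = V/(J*·D) = 61.74/(1.6822 × 3.636) = 10.094042 rev/s
rpm = 60·n = 605.642540

rpm = 605.64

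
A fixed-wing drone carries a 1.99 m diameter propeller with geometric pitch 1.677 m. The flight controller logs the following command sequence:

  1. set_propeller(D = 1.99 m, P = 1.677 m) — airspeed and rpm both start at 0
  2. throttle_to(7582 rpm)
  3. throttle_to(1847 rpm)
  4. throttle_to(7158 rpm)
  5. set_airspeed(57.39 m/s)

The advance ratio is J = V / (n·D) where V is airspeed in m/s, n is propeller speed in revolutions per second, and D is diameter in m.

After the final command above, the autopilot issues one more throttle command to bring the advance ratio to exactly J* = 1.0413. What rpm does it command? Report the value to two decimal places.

rpm = 1661.72

set_propeller: D = 1.99 m, P = 1.677 m (p = P/D = 0.842714); state ← (V=0, rpm=0)
throttle_to(7582): rpm ← 7582
throttle_to(1847): rpm ← 1847
throttle_to(7158): rpm ← 7158
set_airspeed(57.39): V ← 57.39 m/s
final state: V = 57.39 m/s, rpm = 7158 → n = rpm/60 = 119.300000 rev/s
target J* = 1.0413; solve J* = V/(n·D) for n: n = V/(J*·D) = 57.39/(1.0413 × 1.99) = 27.695377 rev/s
rpm = 60·n = 1661.722615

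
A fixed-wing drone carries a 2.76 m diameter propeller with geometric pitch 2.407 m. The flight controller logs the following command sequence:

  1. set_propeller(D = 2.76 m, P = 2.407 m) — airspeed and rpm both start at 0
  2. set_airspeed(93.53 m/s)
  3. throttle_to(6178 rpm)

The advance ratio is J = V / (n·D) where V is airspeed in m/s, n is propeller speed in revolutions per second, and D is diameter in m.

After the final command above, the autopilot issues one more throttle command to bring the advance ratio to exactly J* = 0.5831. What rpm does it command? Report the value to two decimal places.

rpm = 3486.98

set_propeller: D = 2.76 m, P = 2.407 m (p = P/D = 0.872101); state ← (V=0, rpm=0)
set_airspeed(93.53): V ← 93.53 m/s
throttle_to(6178): rpm ← 6178
final state: V = 93.53 m/s, rpm = 6178 → n = rpm/60 = 102.966667 rev/s
target J* = 0.5831; solve J* = V/(n·D) for n: n = V/(J*·D) = 93.53/(0.5831 × 2.76) = 58.116414 rev/s
rpm = 60·n = 3486.984856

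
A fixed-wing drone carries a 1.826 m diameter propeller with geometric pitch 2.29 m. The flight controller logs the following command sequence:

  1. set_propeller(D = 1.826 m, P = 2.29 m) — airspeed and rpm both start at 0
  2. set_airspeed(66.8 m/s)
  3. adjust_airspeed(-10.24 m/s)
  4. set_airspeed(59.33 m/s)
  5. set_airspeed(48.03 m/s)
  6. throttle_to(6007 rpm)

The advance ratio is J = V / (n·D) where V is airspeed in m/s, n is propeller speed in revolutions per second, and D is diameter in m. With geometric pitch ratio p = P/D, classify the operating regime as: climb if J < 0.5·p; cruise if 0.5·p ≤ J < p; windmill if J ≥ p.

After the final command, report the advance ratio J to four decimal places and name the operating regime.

set_propeller: D = 1.826 m, P = 2.29 m (p = P/D = 1.254107); state ← (V=0, rpm=0)
set_airspeed(66.8): V ← 66.8 m/s
adjust_airspeed(-10.24): V ← 66.8 -10.24 = 56.56 m/s
set_airspeed(59.33): V ← 59.33 m/s
set_airspeed(48.03): V ← 48.03 m/s
throttle_to(6007): rpm ← 6007
final state: V = 48.03 m/s, rpm = 6007 → n = rpm/60 = 100.116667 rev/s
J = V / (n·D) = 48.03 / (100.116667 × 1.826) = 0.262727
regime bands: climb J<0.6271 | cruise [0.6271, 1.2541) | windmill J≥1.2541
J = 0.2627 → climb

J = 0.2627, regime = climb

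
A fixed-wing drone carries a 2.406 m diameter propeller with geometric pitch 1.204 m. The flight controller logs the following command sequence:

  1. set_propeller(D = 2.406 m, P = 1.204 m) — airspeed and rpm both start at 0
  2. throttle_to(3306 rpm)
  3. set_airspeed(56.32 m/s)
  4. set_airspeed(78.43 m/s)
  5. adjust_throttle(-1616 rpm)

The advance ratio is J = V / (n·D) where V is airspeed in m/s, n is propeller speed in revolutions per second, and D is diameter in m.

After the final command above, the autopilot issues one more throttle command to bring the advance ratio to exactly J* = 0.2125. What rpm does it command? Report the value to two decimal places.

rpm = 9204.05

set_propeller: D = 2.406 m, P = 1.204 m (p = P/D = 0.500416); state ← (V=0, rpm=0)
throttle_to(3306): rpm ← 3306
set_airspeed(56.32): V ← 56.32 m/s
set_airspeed(78.43): V ← 78.43 m/s
adjust_throttle(-1616): rpm ← 3306 -1616 = 1690
final state: V = 78.43 m/s, rpm = 1690 → n = rpm/60 = 28.166667 rev/s
target J* = 0.2125; solve J* = V/(n·D) for n: n = V/(J*·D) = 78.43/(0.2125 × 2.406) = 153.400812 rev/s
rpm = 60·n = 9204.048702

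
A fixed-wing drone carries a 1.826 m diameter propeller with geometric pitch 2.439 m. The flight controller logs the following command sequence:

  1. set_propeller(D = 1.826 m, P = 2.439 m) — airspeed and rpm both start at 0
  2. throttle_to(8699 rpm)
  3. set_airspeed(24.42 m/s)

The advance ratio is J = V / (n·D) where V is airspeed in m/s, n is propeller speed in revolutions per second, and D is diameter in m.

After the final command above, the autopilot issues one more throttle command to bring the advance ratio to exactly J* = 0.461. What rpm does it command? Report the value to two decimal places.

rpm = 1740.58

set_propeller: D = 1.826 m, P = 2.439 m (p = P/D = 1.335706); state ← (V=0, rpm=0)
throttle_to(8699): rpm ← 8699
set_airspeed(24.42): V ← 24.42 m/s
final state: V = 24.42 m/s, rpm = 8699 → n = rpm/60 = 144.983333 rev/s
target J* = 0.461; solve J* = V/(n·D) for n: n = V/(J*·D) = 24.42/(0.461 × 1.826) = 29.009748 rev/s
rpm = 60·n = 1740.584899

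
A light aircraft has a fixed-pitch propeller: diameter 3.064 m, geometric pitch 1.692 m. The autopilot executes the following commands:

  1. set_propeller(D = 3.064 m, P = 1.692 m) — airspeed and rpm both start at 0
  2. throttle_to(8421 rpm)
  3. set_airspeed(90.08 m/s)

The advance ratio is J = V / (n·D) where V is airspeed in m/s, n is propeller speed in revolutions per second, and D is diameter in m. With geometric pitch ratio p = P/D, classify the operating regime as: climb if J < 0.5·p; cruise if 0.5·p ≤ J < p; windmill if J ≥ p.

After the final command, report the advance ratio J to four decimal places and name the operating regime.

set_propeller: D = 3.064 m, P = 1.692 m (p = P/D = 0.552219); state ← (V=0, rpm=0)
throttle_to(8421): rpm ← 8421
set_airspeed(90.08): V ← 90.08 m/s
final state: V = 90.08 m/s, rpm = 8421 → n = rpm/60 = 140.350000 rev/s
J = V / (n·D) = 90.08 / (140.350000 × 3.064) = 0.209473
regime bands: climb J<0.2761 | cruise [0.2761, 0.5522) | windmill J≥0.5522
J = 0.2095 → climb

J = 0.2095, regime = climb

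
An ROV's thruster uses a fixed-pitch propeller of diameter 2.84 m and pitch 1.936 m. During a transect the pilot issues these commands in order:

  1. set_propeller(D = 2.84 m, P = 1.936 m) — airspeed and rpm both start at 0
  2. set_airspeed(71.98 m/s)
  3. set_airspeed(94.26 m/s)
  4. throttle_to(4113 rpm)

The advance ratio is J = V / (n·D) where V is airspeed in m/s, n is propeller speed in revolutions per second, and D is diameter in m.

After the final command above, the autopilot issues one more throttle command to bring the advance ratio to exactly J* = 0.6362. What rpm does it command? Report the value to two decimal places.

rpm = 3130.16

set_propeller: D = 2.84 m, P = 1.936 m (p = P/D = 0.681690); state ← (V=0, rpm=0)
set_airspeed(71.98): V ← 71.98 m/s
set_airspeed(94.26): V ← 94.26 m/s
throttle_to(4113): rpm ← 4113
final state: V = 94.26 m/s, rpm = 4113 → n = rpm/60 = 68.550000 rev/s
target J* = 0.6362; solve J* = V/(n·D) for n: n = V/(J*·D) = 94.26/(0.6362 × 2.84) = 52.169351 rev/s
rpm = 60·n = 3130.161035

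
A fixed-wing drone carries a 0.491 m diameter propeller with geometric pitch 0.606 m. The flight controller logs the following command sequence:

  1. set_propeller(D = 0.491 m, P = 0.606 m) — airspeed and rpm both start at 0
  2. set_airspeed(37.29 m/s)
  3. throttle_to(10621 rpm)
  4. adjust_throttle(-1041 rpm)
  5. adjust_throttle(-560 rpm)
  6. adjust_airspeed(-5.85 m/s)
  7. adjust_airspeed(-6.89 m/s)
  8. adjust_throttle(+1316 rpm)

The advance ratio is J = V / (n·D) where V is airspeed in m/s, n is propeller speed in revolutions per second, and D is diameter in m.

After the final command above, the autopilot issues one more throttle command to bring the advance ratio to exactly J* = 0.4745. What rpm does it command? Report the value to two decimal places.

set_propeller: D = 0.491 m, P = 0.606 m (p = P/D = 1.234216); state ← (V=0, rpm=0)
set_airspeed(37.29): V ← 37.29 m/s
throttle_to(10621): rpm ← 10621
adjust_throttle(-1041): rpm ← 10621 -1041 = 9580
adjust_throttle(-560): rpm ← 9580 -560 = 9020
adjust_airspeed(-5.85): V ← 37.29 -5.85 = 31.44 m/s
adjust_airspeed(-6.89): V ← 31.44 -6.89 = 24.55 m/s
adjust_throttle(+1316): rpm ← 9020 +1316 = 10336
final state: V = 24.55 m/s, rpm = 10336 → n = rpm/60 = 172.266667 rev/s
target J* = 0.4745; solve J* = V/(n·D) for n: n = V/(J*·D) = 24.55/(0.4745 × 0.491) = 105.374078 rev/s
rpm = 60·n = 6322.444679

rpm = 6322.44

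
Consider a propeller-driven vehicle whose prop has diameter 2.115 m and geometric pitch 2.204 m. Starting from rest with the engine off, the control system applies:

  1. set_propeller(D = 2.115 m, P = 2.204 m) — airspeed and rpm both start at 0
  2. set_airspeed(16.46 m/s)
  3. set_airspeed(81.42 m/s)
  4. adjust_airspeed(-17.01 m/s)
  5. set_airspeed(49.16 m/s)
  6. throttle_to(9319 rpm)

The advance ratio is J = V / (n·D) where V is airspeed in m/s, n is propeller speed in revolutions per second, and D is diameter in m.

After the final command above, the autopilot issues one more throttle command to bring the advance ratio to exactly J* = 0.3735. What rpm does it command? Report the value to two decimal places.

rpm = 3733.90

set_propeller: D = 2.115 m, P = 2.204 m (p = P/D = 1.042080); state ← (V=0, rpm=0)
set_airspeed(16.46): V ← 16.46 m/s
set_airspeed(81.42): V ← 81.42 m/s
adjust_airspeed(-17.01): V ← 81.42 -17.01 = 64.41 m/s
set_airspeed(49.16): V ← 49.16 m/s
throttle_to(9319): rpm ← 9319
final state: V = 49.16 m/s, rpm = 9319 → n = rpm/60 = 155.316667 rev/s
target J* = 0.3735; solve J* = V/(n·D) for n: n = V/(J*·D) = 49.16/(0.3735 × 2.115) = 62.231590 rev/s
rpm = 60·n = 3733.895392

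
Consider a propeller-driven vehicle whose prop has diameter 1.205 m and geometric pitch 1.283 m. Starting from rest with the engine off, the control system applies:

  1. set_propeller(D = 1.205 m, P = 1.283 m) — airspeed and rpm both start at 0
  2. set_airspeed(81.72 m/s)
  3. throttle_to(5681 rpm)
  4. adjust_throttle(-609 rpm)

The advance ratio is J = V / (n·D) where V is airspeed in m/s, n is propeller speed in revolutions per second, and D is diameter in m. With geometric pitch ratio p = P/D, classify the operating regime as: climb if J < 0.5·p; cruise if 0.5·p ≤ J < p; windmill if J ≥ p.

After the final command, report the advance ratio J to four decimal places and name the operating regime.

set_propeller: D = 1.205 m, P = 1.283 m (p = P/D = 1.064730); state ← (V=0, rpm=0)
set_airspeed(81.72): V ← 81.72 m/s
throttle_to(5681): rpm ← 5681
adjust_throttle(-609): rpm ← 5681 -609 = 5072
final state: V = 81.72 m/s, rpm = 5072 → n = rpm/60 = 84.533333 rev/s
J = V / (n·D) = 81.72 / (84.533333 × 1.205) = 0.802257
regime bands: climb J<0.5324 | cruise [0.5324, 1.0647) | windmill J≥1.0647
J = 0.8023 → cruise

J = 0.8023, regime = cruise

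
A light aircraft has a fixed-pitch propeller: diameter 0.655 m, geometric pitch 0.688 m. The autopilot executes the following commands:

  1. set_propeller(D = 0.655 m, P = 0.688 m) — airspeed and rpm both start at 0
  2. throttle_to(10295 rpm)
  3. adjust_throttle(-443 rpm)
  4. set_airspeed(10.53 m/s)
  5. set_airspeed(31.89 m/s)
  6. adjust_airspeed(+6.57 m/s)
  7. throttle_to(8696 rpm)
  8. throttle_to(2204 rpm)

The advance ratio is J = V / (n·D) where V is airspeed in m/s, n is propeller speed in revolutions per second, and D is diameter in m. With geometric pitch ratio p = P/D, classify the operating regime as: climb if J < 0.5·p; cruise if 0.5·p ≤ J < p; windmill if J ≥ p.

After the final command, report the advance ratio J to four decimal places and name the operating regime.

J = 1.5985, regime = windmill

set_propeller: D = 0.655 m, P = 0.688 m (p = P/D = 1.050382); state ← (V=0, rpm=0)
throttle_to(10295): rpm ← 10295
adjust_throttle(-443): rpm ← 10295 -443 = 9852
set_airspeed(10.53): V ← 10.53 m/s
set_airspeed(31.89): V ← 31.89 m/s
adjust_airspeed(+6.57): V ← 31.89 +6.57 = 38.46 m/s
throttle_to(8696): rpm ← 8696
throttle_to(2204): rpm ← 2204
final state: V = 38.46 m/s, rpm = 2204 → n = rpm/60 = 36.733333 rev/s
J = V / (n·D) = 38.46 / (36.733333 × 0.655) = 1.598482
regime bands: climb J<0.5252 | cruise [0.5252, 1.0504) | windmill J≥1.0504
J = 1.5985 → windmill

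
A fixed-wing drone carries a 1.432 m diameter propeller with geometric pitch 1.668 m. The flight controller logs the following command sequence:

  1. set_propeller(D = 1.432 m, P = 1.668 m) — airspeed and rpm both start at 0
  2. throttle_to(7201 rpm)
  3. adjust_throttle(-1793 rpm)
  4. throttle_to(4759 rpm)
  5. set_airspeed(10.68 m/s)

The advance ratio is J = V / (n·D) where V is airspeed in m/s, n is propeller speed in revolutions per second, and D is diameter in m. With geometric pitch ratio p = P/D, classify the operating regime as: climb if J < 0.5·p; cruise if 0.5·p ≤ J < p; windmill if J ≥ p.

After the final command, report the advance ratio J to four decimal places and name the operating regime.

J = 0.0940, regime = climb

set_propeller: D = 1.432 m, P = 1.668 m (p = P/D = 1.164804); state ← (V=0, rpm=0)
throttle_to(7201): rpm ← 7201
adjust_throttle(-1793): rpm ← 7201 -1793 = 5408
throttle_to(4759): rpm ← 4759
set_airspeed(10.68): V ← 10.68 m/s
final state: V = 10.68 m/s, rpm = 4759 → n = rpm/60 = 79.316667 rev/s
J = V / (n·D) = 10.68 / (79.316667 × 1.432) = 0.094029
regime bands: climb J<0.5824 | cruise [0.5824, 1.1648) | windmill J≥1.1648
J = 0.0940 → climb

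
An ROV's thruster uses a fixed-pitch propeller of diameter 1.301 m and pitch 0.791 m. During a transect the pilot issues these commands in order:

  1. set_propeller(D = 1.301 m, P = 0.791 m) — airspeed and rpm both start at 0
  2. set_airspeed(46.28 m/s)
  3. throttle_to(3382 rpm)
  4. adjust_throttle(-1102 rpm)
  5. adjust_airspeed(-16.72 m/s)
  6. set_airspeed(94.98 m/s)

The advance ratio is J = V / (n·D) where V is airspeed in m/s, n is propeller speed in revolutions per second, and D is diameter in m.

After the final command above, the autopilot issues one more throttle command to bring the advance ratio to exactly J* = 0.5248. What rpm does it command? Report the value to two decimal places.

rpm = 8346.65

set_propeller: D = 1.301 m, P = 0.791 m (p = P/D = 0.607994); state ← (V=0, rpm=0)
set_airspeed(46.28): V ← 46.28 m/s
throttle_to(3382): rpm ← 3382
adjust_throttle(-1102): rpm ← 3382 -1102 = 2280
adjust_airspeed(-16.72): V ← 46.28 -16.72 = 29.56 m/s
set_airspeed(94.98): V ← 94.98 m/s
final state: V = 94.98 m/s, rpm = 2280 → n = rpm/60 = 38.000000 rev/s
target J* = 0.5248; solve J* = V/(n·D) for n: n = V/(J*·D) = 94.98/(0.5248 × 1.301) = 139.110862 rev/s
rpm = 60·n = 8346.651731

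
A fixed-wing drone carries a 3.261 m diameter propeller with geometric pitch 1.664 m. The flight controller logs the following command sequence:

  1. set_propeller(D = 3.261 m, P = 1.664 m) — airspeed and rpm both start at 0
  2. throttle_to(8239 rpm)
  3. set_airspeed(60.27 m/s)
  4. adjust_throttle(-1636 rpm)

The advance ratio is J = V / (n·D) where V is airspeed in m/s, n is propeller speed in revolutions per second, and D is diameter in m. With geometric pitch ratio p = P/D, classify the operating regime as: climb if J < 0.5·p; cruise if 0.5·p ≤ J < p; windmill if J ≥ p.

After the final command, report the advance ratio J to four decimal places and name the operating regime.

set_propeller: D = 3.261 m, P = 1.664 m (p = P/D = 0.510273); state ← (V=0, rpm=0)
throttle_to(8239): rpm ← 8239
set_airspeed(60.27): V ← 60.27 m/s
adjust_throttle(-1636): rpm ← 8239 -1636 = 6603
final state: V = 60.27 m/s, rpm = 6603 → n = rpm/60 = 110.050000 rev/s
J = V / (n·D) = 60.27 / (110.050000 × 3.261) = 0.167942
regime bands: climb J<0.2551 | cruise [0.2551, 0.5103) | windmill J≥0.5103
J = 0.1679 → climb

J = 0.1679, regime = climb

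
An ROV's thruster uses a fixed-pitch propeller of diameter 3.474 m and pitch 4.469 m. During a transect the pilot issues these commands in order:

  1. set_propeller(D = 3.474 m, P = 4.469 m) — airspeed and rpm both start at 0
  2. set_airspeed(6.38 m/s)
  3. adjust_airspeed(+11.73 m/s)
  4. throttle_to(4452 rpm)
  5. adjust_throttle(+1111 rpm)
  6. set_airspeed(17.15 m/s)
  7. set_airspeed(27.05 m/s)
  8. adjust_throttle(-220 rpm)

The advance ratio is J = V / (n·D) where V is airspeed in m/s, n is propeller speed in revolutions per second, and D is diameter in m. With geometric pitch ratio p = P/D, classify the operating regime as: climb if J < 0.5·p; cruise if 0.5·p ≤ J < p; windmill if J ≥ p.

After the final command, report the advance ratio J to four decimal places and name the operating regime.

set_propeller: D = 3.474 m, P = 4.469 m (p = P/D = 1.286413); state ← (V=0, rpm=0)
set_airspeed(6.38): V ← 6.38 m/s
adjust_airspeed(+11.73): V ← 6.38 +11.73 = 18.11 m/s
throttle_to(4452): rpm ← 4452
adjust_throttle(+1111): rpm ← 4452 +1111 = 5563
set_airspeed(17.15): V ← 17.15 m/s
set_airspeed(27.05): V ← 27.05 m/s
adjust_throttle(-220): rpm ← 5563 -220 = 5343
final state: V = 27.05 m/s, rpm = 5343 → n = rpm/60 = 89.050000 rev/s
J = V / (n·D) = 27.05 / (89.050000 × 3.474) = 0.087439
regime bands: climb J<0.6432 | cruise [0.6432, 1.2864) | windmill J≥1.2864
J = 0.0874 → climb

J = 0.0874, regime = climb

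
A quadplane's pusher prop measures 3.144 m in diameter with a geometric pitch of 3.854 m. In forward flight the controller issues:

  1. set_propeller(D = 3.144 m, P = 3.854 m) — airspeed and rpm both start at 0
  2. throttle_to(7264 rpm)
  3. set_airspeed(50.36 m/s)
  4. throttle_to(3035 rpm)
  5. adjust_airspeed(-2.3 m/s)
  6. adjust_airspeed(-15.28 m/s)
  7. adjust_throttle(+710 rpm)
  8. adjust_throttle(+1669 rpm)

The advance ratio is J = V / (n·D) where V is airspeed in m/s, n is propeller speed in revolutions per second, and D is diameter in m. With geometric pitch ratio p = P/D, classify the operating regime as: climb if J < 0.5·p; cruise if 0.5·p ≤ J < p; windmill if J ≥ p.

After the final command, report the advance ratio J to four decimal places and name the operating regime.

J = 0.1155, regime = climb

set_propeller: D = 3.144 m, P = 3.854 m (p = P/D = 1.225827); state ← (V=0, rpm=0)
throttle_to(7264): rpm ← 7264
set_airspeed(50.36): V ← 50.36 m/s
throttle_to(3035): rpm ← 3035
adjust_airspeed(-2.3): V ← 50.36 -2.3 = 48.06 m/s
adjust_airspeed(-15.28): V ← 48.06 -15.28 = 32.78 m/s
adjust_throttle(+710): rpm ← 3035 +710 = 3745
adjust_throttle(+1669): rpm ← 3745 +1669 = 5414
final state: V = 32.78 m/s, rpm = 5414 → n = rpm/60 = 90.233333 rev/s
J = V / (n·D) = 32.78 / (90.233333 × 3.144) = 0.115547
regime bands: climb J<0.6129 | cruise [0.6129, 1.2258) | windmill J≥1.2258
J = 0.1155 → climb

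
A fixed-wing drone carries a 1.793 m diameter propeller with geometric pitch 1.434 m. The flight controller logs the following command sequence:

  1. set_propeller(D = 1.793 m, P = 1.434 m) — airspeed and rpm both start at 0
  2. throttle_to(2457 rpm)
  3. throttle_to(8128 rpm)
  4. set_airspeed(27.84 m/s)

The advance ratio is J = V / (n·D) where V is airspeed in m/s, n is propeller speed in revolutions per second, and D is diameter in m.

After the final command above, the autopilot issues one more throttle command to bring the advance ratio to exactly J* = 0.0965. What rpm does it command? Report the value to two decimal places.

rpm = 9654.12

set_propeller: D = 1.793 m, P = 1.434 m (p = P/D = 0.799777); state ← (V=0, rpm=0)
throttle_to(2457): rpm ← 2457
throttle_to(8128): rpm ← 8128
set_airspeed(27.84): V ← 27.84 m/s
final state: V = 27.84 m/s, rpm = 8128 → n = rpm/60 = 135.466667 rev/s
target J* = 0.0965; solve J* = V/(n·D) for n: n = V/(J*·D) = 27.84/(0.0965 × 1.793) = 160.902069 rev/s
rpm = 60·n = 9654.124127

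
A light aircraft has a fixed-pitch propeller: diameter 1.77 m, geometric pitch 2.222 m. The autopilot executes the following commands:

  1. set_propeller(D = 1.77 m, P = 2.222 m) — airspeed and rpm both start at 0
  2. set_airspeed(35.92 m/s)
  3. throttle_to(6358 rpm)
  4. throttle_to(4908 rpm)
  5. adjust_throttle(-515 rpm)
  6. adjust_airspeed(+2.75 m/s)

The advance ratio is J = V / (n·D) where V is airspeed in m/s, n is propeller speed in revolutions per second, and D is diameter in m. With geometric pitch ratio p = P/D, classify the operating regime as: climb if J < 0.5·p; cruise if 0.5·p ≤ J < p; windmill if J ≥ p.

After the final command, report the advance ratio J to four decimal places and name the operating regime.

set_propeller: D = 1.77 m, P = 2.222 m (p = P/D = 1.255367); state ← (V=0, rpm=0)
set_airspeed(35.92): V ← 35.92 m/s
throttle_to(6358): rpm ← 6358
throttle_to(4908): rpm ← 4908
adjust_throttle(-515): rpm ← 4908 -515 = 4393
adjust_airspeed(+2.75): V ← 35.92 +2.75 = 38.67 m/s
final state: V = 38.67 m/s, rpm = 4393 → n = rpm/60 = 73.216667 rev/s
J = V / (n·D) = 38.67 / (73.216667 × 1.77) = 0.298395
regime bands: climb J<0.6277 | cruise [0.6277, 1.2554) | windmill J≥1.2554
J = 0.2984 → climb

J = 0.2984, regime = climb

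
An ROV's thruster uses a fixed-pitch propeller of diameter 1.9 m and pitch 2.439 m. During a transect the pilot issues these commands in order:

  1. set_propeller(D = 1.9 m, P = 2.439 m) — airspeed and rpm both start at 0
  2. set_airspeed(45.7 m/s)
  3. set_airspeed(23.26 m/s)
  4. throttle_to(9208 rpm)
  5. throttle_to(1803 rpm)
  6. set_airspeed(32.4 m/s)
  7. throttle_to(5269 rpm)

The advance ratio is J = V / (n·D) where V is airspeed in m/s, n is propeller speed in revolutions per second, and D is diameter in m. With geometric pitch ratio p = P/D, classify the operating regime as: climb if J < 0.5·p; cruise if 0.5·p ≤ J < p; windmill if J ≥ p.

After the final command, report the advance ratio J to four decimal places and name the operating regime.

J = 0.1942, regime = climb

set_propeller: D = 1.9 m, P = 2.439 m (p = P/D = 1.283684); state ← (V=0, rpm=0)
set_airspeed(45.7): V ← 45.7 m/s
set_airspeed(23.26): V ← 23.26 m/s
throttle_to(9208): rpm ← 9208
throttle_to(1803): rpm ← 1803
set_airspeed(32.4): V ← 32.4 m/s
throttle_to(5269): rpm ← 5269
final state: V = 32.4 m/s, rpm = 5269 → n = rpm/60 = 87.816667 rev/s
J = V / (n·D) = 32.4 / (87.816667 × 1.9) = 0.194184
regime bands: climb J<0.6418 | cruise [0.6418, 1.2837) | windmill J≥1.2837
J = 0.1942 → climb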